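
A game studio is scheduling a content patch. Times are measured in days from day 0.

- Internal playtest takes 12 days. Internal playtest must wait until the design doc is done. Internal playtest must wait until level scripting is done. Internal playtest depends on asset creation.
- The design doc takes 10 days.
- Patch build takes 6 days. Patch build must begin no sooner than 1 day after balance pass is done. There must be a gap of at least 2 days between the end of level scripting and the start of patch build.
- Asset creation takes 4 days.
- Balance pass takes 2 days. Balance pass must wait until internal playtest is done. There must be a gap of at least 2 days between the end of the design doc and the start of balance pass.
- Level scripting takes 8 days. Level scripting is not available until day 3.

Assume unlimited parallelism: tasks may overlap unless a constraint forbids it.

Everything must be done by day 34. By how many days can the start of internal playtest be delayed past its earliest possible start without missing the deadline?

2

Level scripting waits on its own release at day 3, so it starts at day 3 and finishes at 3 + 8 = day 11.
Asset creation has no prerequisites, so it starts at day 0 and finishes at day 4.
Nothing blocks the design doc, so it runs from day 0 to day 10.
Internal playtest has to wait for the design doc (finishes day 10); level scripting (finishes day 11); asset creation (finishes day 4). The latest of these is day 11, so internal playtest runs day 11 to 11 + 12 = day 23.

Working backward from the deadline:
Patch build must finish by day 34; it takes 6 days, so it must start by 34 − 6 = day 28.
Balance pass must finish before patch build (must start by day 28, minus 1-day gap → day 27). With a 2-day duration, balance pass must start by 27 − 2 = day 25.
Internal playtest must finish before balance pass (must start by day 25). With a 12-day duration, internal playtest must start by 25 − 12 = day 13.
So internal playtest can start as early as day 11 and as late as day 13, giving 13 − 11 = 2 days of slack.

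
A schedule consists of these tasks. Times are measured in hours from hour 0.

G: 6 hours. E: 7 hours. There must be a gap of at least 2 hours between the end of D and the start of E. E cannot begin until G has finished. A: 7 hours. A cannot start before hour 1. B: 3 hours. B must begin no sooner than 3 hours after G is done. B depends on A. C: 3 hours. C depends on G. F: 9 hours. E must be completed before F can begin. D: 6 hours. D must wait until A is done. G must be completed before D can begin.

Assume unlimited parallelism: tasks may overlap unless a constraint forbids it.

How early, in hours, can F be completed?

32

G can start immediately at hour 0; it finishes at hour 6.
After its own release at hour 1, A can start at hour 1 and finishes at hour 8.
For D: A (finishes hour 8); G (finishes hour 6). Taking the maximum gives a start of hour 8, and it finishes at 8 + 6 = hour 14.
E needs all of D (finishes hour 14, plus 2-hour gap → hour 16); G (finishes hour 6). That puts its earliest start at hour 16; it finishes at 16 + 7 = hour 23.
After E (finishes hour 23), F can start at hour 23 and finishes at hour 32.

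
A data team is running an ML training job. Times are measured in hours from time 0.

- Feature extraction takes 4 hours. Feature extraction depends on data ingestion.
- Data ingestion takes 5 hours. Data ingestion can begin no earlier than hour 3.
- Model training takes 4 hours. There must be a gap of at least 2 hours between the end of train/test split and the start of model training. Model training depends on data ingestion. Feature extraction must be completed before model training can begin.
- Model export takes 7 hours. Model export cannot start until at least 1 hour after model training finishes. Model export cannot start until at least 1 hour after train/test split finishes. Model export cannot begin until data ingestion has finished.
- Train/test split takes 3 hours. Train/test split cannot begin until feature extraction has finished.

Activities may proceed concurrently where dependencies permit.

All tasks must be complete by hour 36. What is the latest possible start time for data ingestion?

Nothing follows model export; the deadline of hour 36 is its only limit. It must start by 36 − 7 = hour 29.
Model training feeds into model export (must start by hour 29, minus 1-hour gap → hour 28); so model training must finish by hour 28 and therefore start by hour 24.
Train/test split has several dependents: model training (must start by hour 24, minus 2-hour gap → hour 22); model export (must start by hour 29, minus 1-hour gap → hour 28). The earliest of those limits is hour 22, so train/test split must start by 22 − 3 = hour 19.
Feature extraction has several dependents: train/test split (must start by hour 19); model training (must start by hour 24). The earliest of those limits is hour 19, so feature extraction must start by 19 − 4 = hour 15.
Data ingestion has several dependents: feature extraction (must start by hour 15); model training (must start by hour 24); model export (must start by hour 29). The earliest of those limits is hour 15, so data ingestion must start by 15 − 5 = hour 10.

10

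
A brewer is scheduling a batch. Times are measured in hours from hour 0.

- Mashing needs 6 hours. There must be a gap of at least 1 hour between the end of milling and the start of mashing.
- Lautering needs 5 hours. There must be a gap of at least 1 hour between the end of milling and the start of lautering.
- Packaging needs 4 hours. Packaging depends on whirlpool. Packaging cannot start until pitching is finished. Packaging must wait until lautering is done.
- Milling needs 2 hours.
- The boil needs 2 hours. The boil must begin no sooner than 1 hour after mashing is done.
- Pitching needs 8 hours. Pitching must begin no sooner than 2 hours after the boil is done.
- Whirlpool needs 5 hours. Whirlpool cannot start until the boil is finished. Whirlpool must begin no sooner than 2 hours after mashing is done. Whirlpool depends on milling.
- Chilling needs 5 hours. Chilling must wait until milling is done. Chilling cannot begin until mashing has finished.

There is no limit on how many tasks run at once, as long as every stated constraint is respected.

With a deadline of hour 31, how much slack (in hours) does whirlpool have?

10

Milling can start immediately at hour 0; it finishes at hour 2.
Mashing cannot begin until milling (finishes hour 2, plus 1-hour gap → hour 3). It runs from hour 3 to 3 + 6 = hour 9.
The boil cannot begin until mashing (finishes hour 9, plus 1-hour gap → hour 10). It runs from hour 10 to 10 + 2 = hour 12.
Whirlpool has to wait for the boil (finishes hour 12); mashing (finishes hour 9, plus 2-hour gap → hour 11); milling (finishes hour 2). The latest of these is hour 12, so whirlpool runs hour 12 to 12 + 5 = hour 17.

Working backward from the deadline:
Packaging must finish by hour 31; it takes 4 hours, so it must start by 31 − 4 = hour 27.
Whirlpool has to be done before packaging (must start by hour 27). That means finishing by hour 27, i.e. starting by 27 − 5 = hour 22.
So whirlpool can start as early as hour 12 and as late as hour 22, giving 22 − 12 = 10 hours of slack.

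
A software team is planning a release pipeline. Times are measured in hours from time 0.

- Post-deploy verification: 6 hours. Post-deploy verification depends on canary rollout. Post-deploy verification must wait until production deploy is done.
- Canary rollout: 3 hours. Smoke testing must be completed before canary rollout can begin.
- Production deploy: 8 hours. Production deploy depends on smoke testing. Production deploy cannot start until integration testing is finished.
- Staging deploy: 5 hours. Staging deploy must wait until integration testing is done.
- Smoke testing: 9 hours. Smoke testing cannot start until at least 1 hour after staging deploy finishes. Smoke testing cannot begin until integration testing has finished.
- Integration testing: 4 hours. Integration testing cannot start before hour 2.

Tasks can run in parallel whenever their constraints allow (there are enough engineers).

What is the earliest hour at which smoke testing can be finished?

21

Integration testing waits on its own release at hour 2, so it starts at hour 2 and finishes at 2 + 4 = hour 6.
Staging deploy cannot begin until integration testing (finishes hour 6). It runs from hour 6 to 6 + 5 = hour 11.
Smoke testing needs all of staging deploy (finishes hour 11, plus 1-hour gap → hour 12); integration testing (finishes hour 6). That puts its earliest start at hour 12; it finishes at 12 + 9 = hour 21.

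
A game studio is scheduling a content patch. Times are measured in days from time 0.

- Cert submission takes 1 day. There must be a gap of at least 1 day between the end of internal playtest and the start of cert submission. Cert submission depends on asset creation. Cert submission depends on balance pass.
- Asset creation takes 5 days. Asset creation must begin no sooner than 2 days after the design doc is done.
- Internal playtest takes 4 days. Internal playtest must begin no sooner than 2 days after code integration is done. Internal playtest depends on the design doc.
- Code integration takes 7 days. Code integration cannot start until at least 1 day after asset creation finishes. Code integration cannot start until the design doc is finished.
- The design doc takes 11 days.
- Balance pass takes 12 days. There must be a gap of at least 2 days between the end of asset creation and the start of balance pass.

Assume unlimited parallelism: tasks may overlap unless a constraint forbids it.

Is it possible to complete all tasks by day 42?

Yes

The design doc has no prerequisites, so it starts at day 0 and finishes at day 11.
Asset creation waits on the design doc (finishes day 11, plus 2-day gap → day 13), so it starts at day 13 and finishes at 13 + 5 = day 18.
Balance pass waits on asset creation (finishes day 18, plus 2-day gap → day 20), so it starts at day 20 and finishes at 20 + 12 = day 32.
For code integration: asset creation (finishes day 18, plus 1-day gap → day 19); the design doc (finishes day 11). Taking the maximum gives a start of day 19, and it finishes at 19 + 7 = day 26.
Internal playtest has to wait for code integration (finishes day 26, plus 2-day gap → day 28); the design doc (finishes day 11). The latest of these is day 28, so internal playtest runs day 28 to 28 + 4 = day 32.
Cert submission needs all of internal playtest (finishes day 32, plus 1-day gap → day 33); asset creation (finishes day 18); balance pass (finishes day 32). That puts its earliest start at day 33; it finishes at 33 + 1 = day 34.
Every task is finished by day 34, which is no later than the deadline of 42, so the schedule is feasible.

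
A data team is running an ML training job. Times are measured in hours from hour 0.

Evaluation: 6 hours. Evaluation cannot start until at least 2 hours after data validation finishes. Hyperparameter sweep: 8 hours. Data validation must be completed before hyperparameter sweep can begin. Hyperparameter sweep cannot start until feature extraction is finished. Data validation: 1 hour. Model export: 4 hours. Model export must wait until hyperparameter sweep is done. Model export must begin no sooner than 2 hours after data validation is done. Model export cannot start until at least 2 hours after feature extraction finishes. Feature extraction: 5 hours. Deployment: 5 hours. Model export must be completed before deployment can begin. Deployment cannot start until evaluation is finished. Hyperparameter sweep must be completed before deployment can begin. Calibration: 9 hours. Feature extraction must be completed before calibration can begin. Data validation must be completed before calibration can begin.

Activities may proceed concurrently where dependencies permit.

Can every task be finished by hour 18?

Feature extraction can start immediately at hour 0; it finishes at hour 5.
Data validation can start immediately at hour 0; it finishes at hour 1.
Calibration has to wait for feature extraction (finishes hour 5); data validation (finishes hour 1). The latest of these is hour 5, so calibration runs hour 5 to 5 + 9 = hour 14.
After data validation (finishes hour 1, plus 2-hour gap → hour 3), evaluation can start at hour 3 and finishes at hour 9.
Hyperparameter sweep needs all of data validation (finishes hour 1); feature extraction (finishes hour 5). That puts its earliest start at hour 5; it finishes at 5 + 8 = hour 13.
For model export: hyperparameter sweep (finishes hour 13); data validation (finishes hour 1, plus 2-hour gap → hour 3); feature extraction (finishes hour 5, plus 2-hour gap → hour 7). Taking the maximum gives a start of hour 13, and it finishes at 13 + 4 = hour 17.
For deployment: model export (finishes hour 17); evaluation (finishes hour 9); hyperparameter sweep (finishes hour 13). Taking the maximum gives a start of hour 17, and it finishes at 17 + 5 = hour 22.
The earliest everything can be done is hour 22, which is after the deadline of 18, so it is not possible.

No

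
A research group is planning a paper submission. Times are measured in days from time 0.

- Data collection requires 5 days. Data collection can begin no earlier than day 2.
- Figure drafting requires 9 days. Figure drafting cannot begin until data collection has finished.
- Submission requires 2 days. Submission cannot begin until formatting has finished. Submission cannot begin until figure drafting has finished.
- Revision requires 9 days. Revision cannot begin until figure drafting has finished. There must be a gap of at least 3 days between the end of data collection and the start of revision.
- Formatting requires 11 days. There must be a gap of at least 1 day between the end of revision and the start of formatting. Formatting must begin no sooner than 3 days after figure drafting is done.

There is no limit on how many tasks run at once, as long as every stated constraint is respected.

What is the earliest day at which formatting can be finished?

After its own release at day 2, data collection can start at day 2 and finishes at day 7.
Figure drafting waits on data collection (finishes day 7), so it starts at day 7 and finishes at 7 + 9 = day 16.
Revision needs all of figure drafting (finishes day 16); data collection (finishes day 7, plus 3-day gap → day 10). That puts its earliest start at day 16; it finishes at 16 + 9 = day 25.
Formatting needs all of revision (finishes day 25, plus 1-day gap → day 26); figure drafting (finishes day 16, plus 3-day gap → day 19). That puts its earliest start at day 26; it finishes at 26 + 11 = day 37.

37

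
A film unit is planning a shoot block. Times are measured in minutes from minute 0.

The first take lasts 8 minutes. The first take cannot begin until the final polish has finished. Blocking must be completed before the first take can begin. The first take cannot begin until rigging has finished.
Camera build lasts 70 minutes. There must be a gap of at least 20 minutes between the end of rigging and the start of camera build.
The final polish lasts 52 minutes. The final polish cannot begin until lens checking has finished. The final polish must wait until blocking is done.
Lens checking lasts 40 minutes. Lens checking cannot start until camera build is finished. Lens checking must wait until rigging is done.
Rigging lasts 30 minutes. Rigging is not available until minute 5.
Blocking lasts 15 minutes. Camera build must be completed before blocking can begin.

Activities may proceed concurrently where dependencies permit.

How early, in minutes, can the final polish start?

165

Rigging cannot begin until its own release at minute 5. It runs from minute 5 to 5 + 30 = minute 35.
After rigging (finishes minute 35, plus 20-minute gap → minute 55), camera build can start at minute 55 and finishes at minute 125.
Blocking cannot begin until camera build (finishes minute 125). It runs from minute 125 to 125 + 15 = minute 140.
Lens checking needs all of camera build (finishes minute 125); rigging (finishes minute 35). That puts its earliest start at minute 125; it finishes at 125 + 40 = minute 165.
The final polish waits on lens checking (finishes minute 165); blocking (finishes minute 140). The latest of these is minute 165, which is the earliest the final polish can start.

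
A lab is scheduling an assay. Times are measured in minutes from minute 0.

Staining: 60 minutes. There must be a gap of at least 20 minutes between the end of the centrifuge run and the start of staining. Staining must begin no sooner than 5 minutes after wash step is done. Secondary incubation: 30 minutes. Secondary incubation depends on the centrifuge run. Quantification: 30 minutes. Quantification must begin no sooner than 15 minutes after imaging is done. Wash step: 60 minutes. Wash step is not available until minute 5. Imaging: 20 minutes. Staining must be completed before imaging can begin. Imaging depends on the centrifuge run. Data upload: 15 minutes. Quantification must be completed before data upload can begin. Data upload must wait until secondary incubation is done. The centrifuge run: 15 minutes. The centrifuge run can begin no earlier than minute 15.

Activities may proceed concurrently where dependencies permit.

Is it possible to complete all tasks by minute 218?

Yes

After its own release at minute 5, wash step can start at minute 5 and finishes at minute 65.
After its own release at minute 15, the centrifuge run can start at minute 15 and finishes at minute 30.
Secondary incubation cannot begin until the centrifuge run (finishes minute 30). It runs from minute 30 to 30 + 30 = minute 60.
Staining has to wait for the centrifuge run (finishes minute 30, plus 20-minute gap → minute 50); wash step (finishes minute 65, plus 5-minute gap → minute 70). The latest of these is minute 70, so staining runs minute 70 to 70 + 60 = minute 130.
Imaging has to wait for staining (finishes minute 130); the centrifuge run (finishes minute 30). The latest of these is minute 130, so imaging runs minute 130 to 130 + 20 = minute 150.
Quantification waits on imaging (finishes minute 150, plus 15-minute gap → minute 165), so it starts at minute 165 and finishes at 165 + 30 = minute 195.
Data upload needs all of quantification (finishes minute 195); secondary incubation (finishes minute 60). That puts its earliest start at minute 195; it finishes at 195 + 15 = minute 210.
Every task is finished by minute 210, which is no later than the deadline of 218, so the schedule is feasible.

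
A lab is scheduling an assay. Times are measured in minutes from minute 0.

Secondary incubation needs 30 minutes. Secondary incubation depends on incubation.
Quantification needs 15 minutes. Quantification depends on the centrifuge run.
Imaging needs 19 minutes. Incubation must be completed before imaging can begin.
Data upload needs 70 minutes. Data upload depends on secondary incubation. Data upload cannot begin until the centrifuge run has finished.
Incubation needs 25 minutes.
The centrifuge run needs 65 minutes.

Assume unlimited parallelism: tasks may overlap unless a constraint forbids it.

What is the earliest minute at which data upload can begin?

The centrifuge run can start immediately at minute 0; it finishes at minute 65.
Incubation has no prerequisites, so it starts at minute 0 and finishes at minute 25.
Secondary incubation cannot begin until incubation (finishes minute 25). It runs from minute 25 to 25 + 30 = minute 55.
Data upload waits on secondary incubation (finishes minute 55); the centrifuge run (finishes minute 65). The latest of these is minute 65, which is the earliest data upload can start.

65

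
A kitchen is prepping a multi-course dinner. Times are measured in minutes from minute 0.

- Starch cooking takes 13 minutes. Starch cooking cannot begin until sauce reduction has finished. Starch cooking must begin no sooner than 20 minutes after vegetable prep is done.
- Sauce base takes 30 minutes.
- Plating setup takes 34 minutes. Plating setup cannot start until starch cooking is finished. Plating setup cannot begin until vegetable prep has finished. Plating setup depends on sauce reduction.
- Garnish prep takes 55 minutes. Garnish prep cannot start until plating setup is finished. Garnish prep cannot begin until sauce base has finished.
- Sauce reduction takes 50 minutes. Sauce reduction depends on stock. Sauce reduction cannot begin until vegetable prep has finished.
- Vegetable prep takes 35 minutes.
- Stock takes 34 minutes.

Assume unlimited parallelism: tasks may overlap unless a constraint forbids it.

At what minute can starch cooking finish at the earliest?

Vegetable prep has no prerequisites, so it starts at minute 0 and finishes at minute 35.
Stock can start immediately at minute 0; it finishes at minute 34.
Sauce reduction cannot start until stock (finishes minute 34); vegetable prep (finishes minute 35). The controlling bound is minute 35, so sauce reduction finishes at 35 + 50 = minute 85.
For starch cooking: sauce reduction (finishes minute 85); vegetable prep (finishes minute 35, plus 20-minute gap → minute 55). Taking the maximum gives a start of minute 85, and it finishes at 85 + 13 = minute 98.

98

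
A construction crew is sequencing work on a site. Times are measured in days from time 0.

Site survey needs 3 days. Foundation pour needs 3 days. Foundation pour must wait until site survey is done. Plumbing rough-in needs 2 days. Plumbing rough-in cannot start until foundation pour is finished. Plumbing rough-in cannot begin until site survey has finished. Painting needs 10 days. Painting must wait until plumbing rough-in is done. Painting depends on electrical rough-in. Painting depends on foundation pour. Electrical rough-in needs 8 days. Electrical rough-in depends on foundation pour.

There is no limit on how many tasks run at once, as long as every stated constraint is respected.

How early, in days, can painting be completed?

Nothing blocks site survey, so it runs from day 0 to day 3.
Foundation pour waits on site survey (finishes day 3), so it starts at day 3 and finishes at 3 + 3 = day 6.
Electrical rough-in cannot begin until foundation pour (finishes day 6). It runs from day 6 to 6 + 8 = day 14.
Plumbing rough-in cannot start until foundation pour (finishes day 6); site survey (finishes day 3). The controlling bound is day 6, so plumbing rough-in finishes at 6 + 2 = day 8.
Painting needs all of plumbing rough-in (finishes day 8); electrical rough-in (finishes day 14); foundation pour (finishes day 6). That puts its earliest start at day 14; it finishes at 14 + 10 = day 24.

24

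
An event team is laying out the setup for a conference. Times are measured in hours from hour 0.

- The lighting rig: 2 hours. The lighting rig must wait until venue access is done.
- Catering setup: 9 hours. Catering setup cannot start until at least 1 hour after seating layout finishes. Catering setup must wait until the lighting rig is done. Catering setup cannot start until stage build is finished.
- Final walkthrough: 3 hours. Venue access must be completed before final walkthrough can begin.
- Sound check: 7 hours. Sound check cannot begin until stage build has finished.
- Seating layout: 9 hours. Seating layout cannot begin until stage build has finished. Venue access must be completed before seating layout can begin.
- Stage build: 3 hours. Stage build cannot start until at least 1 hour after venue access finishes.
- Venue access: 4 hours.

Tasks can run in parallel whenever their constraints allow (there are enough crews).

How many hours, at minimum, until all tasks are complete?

27

Venue access has no prerequisites, so it starts at hour 0 and finishes at hour 4.
Final walkthrough cannot begin until venue access (finishes hour 4). It runs from hour 4 to 4 + 3 = hour 7.
After venue access (finishes hour 4), the lighting rig can start at hour 4 and finishes at hour 6.
Stage build waits on venue access (finishes hour 4, plus 1-hour gap → hour 5), so it starts at hour 5 and finishes at 5 + 3 = hour 8.
Sound check waits on stage build (finishes hour 8), so it starts at hour 8 and finishes at 8 + 7 = hour 15.
Seating layout has to wait for stage build (finishes hour 8); venue access (finishes hour 4). The latest of these is hour 8, so seating layout runs hour 8 to 8 + 9 = hour 17.
Catering setup needs all of seating layout (finishes hour 17, plus 1-hour gap → hour 18); the lighting rig (finishes hour 6); stage build (finishes hour 8). That puts its earliest start at hour 18; it finishes at 18 + 9 = hour 27.
All tasks are finished once the last one completes. Finish times: Venue access at 4, Stage build at 8, The lighting rig at 6, Seating layout at 17, Catering setup at 27, Sound check at 15, Final walkthrough at 7. The latest is hour 27.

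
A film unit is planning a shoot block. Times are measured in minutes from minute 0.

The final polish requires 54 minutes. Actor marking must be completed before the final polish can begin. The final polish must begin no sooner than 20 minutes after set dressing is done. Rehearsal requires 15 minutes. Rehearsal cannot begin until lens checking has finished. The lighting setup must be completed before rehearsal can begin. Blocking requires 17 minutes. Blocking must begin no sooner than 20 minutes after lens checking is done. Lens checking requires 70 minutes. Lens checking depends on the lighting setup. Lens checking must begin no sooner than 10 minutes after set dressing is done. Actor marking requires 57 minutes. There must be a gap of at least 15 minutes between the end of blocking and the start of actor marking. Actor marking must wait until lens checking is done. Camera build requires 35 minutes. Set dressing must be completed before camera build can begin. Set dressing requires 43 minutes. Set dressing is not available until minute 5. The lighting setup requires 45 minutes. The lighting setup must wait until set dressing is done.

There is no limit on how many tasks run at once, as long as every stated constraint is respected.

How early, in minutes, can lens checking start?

Set dressing cannot begin until its own release at minute 5. It runs from minute 5 to 5 + 43 = minute 48.
The lighting setup waits on set dressing (finishes minute 48), so it starts at minute 48 and finishes at 48 + 45 = minute 93.
Lens checking waits on the lighting setup (finishes minute 93); set dressing (finishes minute 48, plus 10-minute gap → minute 58). The latest of these is minute 93, which is the earliest lens checking can start.

93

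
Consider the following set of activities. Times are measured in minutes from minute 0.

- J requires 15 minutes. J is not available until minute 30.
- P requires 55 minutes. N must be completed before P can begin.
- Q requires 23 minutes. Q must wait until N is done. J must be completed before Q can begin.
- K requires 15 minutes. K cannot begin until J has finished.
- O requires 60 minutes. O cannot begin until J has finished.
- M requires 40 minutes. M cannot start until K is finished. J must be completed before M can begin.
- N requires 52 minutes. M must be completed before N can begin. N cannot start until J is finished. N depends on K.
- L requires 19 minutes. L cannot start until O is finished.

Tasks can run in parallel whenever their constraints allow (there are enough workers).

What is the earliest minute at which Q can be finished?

175

J waits on its own release at minute 30, so it starts at minute 30 and finishes at 30 + 15 = minute 45.
K cannot begin until J (finishes minute 45). It runs from minute 45 to 45 + 15 = minute 60.
M needs all of K (finishes minute 60); J (finishes minute 45). That puts its earliest start at minute 60; it finishes at 60 + 40 = minute 100.
For N: M (finishes minute 100); J (finishes minute 45); K (finishes minute 60). Taking the maximum gives a start of minute 100, and it finishes at 100 + 52 = minute 152.
Q has to wait for N (finishes minute 152); J (finishes minute 45). The latest of these is minute 152, so Q runs minute 152 to 152 + 23 = minute 175.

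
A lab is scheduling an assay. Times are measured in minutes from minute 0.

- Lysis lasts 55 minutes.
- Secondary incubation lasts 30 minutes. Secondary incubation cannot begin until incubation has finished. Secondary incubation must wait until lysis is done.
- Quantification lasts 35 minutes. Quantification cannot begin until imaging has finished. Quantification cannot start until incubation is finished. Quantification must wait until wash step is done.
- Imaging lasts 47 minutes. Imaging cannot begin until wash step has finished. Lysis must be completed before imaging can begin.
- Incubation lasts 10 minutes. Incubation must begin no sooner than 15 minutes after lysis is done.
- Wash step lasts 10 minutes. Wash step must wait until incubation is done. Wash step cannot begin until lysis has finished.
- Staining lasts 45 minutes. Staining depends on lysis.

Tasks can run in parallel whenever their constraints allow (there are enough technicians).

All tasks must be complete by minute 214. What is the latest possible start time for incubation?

To finish by minute 214, quantification (duration 35) must start no later than minute 179.
Imaging must finish before quantification (must start by minute 179). With a 47-minute duration, imaging must start by 179 − 47 = minute 132.
Wash step has several dependents: imaging (must start by minute 132); quantification (must start by minute 179). The earliest of those limits is minute 132, so wash step must start by 132 − 10 = minute 122.
To finish by minute 214, secondary incubation (duration 30) must start no later than minute 184.
For incubation: wash step (must start by minute 122); secondary incubation (must start by minute 184); quantification (must start by minute 179). The most restrictive is minute 122; with a 10-minute duration, incubation must start by minute 112.

112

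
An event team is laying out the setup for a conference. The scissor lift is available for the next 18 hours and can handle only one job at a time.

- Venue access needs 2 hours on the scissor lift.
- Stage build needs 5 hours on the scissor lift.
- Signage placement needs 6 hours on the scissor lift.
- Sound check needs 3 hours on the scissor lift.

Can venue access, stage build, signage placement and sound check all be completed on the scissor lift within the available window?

Running back to back, the jobs need 2 + 5 + 6 + 3 = 16 hours on the scissor lift.
Since 16 ≤ 18, they fit within the window.

Yes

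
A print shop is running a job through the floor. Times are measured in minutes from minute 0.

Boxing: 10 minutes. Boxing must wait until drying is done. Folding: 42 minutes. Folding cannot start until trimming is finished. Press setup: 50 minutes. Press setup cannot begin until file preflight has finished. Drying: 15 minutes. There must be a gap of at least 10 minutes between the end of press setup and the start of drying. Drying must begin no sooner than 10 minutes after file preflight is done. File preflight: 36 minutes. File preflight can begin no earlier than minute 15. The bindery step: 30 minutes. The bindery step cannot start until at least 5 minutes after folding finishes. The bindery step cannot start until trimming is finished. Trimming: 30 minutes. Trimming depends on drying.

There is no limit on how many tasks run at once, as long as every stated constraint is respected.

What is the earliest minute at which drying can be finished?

126

File preflight cannot begin until its own release at minute 15. It runs from minute 15 to 15 + 36 = minute 51.
Press setup cannot begin until file preflight (finishes minute 51). It runs from minute 51 to 51 + 50 = minute 101.
Drying has to wait for press setup (finishes minute 101, plus 10-minute gap → minute 111); file preflight (finishes minute 51, plus 10-minute gap → minute 61). The latest of these is minute 111, so drying runs minute 111 to 111 + 15 = minute 126.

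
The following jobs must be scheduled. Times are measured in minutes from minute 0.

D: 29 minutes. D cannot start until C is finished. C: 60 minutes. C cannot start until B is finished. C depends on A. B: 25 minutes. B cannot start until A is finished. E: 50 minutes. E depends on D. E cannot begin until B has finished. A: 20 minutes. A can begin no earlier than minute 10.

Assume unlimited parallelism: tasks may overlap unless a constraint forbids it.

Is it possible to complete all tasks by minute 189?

No

After its own release at minute 10, A can start at minute 10 and finishes at minute 30.
After A (finishes minute 30), B can start at minute 30 and finishes at minute 55.
For C: B (finishes minute 55); A (finishes minute 30). Taking the maximum gives a start of minute 55, and it finishes at 55 + 60 = minute 115.
D cannot begin until C (finishes minute 115). It runs from minute 115 to 115 + 29 = minute 144.
For E: D (finishes minute 144); B (finishes minute 55). Taking the maximum gives a start of minute 144, and it finishes at 144 + 50 = minute 194.
The earliest everything can be done is minute 194, which is after the deadline of 189, so it is not possible.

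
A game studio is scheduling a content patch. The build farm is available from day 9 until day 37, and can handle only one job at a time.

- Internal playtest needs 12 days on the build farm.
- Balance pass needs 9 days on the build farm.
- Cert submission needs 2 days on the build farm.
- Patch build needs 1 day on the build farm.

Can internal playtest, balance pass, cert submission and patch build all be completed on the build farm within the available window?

Yes

The build farm window is 37 − 9 = 28 days.
Running back to back, the jobs need 12 + 9 + 2 + 1 = 24 days on the build farm.
Since 24 ≤ 28, they fit within the window.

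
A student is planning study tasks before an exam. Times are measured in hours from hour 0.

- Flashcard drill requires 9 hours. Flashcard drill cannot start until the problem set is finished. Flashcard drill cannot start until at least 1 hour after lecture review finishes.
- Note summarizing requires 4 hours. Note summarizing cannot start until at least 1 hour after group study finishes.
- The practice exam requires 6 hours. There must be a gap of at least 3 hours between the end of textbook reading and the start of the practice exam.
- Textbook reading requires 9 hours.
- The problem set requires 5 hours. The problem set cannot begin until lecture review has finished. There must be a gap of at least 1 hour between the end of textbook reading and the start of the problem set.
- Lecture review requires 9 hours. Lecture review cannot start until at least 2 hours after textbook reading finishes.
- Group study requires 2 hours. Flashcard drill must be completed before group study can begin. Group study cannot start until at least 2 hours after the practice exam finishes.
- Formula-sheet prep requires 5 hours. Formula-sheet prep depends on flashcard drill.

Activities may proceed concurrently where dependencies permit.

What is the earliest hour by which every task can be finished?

41

Textbook reading has no prerequisites, so it starts at hour 0 and finishes at hour 9.
The practice exam cannot begin until textbook reading (finishes hour 9, plus 3-hour gap → hour 12). It runs from hour 12 to 12 + 6 = hour 18.
After textbook reading (finishes hour 9, plus 2-hour gap → hour 11), lecture review can start at hour 11 and finishes at hour 20.
The problem set cannot start until lecture review (finishes hour 20); textbook reading (finishes hour 9, plus 1-hour gap → hour 10). The controlling bound is hour 20, so the problem set finishes at 20 + 5 = hour 25.
Flashcard drill has to wait for the problem set (finishes hour 25); lecture review (finishes hour 20, plus 1-hour gap → hour 21). The latest of these is hour 25, so flashcard drill runs hour 25 to 25 + 9 = hour 34.
Formula-sheet prep cannot begin until flashcard drill (finishes hour 34). It runs from hour 34 to 34 + 5 = hour 39.
Group study cannot start until flashcard drill (finishes hour 34); the practice exam (finishes hour 18, plus 2-hour gap → hour 20). The controlling bound is hour 34, so group study finishes at 34 + 2 = hour 36.
After group study (finishes hour 36, plus 1-hour gap → hour 37), note summarizing can start at hour 37 and finishes at hour 41.
All tasks are finished once the last one completes. Finish times: Textbook reading at 9, Lecture review at 20, The problem set at 25, Flashcard drill at 34, The practice exam at 18, Group study at 36, Note summarizing at 41, Formula-sheet prep at 39. The latest is hour 41.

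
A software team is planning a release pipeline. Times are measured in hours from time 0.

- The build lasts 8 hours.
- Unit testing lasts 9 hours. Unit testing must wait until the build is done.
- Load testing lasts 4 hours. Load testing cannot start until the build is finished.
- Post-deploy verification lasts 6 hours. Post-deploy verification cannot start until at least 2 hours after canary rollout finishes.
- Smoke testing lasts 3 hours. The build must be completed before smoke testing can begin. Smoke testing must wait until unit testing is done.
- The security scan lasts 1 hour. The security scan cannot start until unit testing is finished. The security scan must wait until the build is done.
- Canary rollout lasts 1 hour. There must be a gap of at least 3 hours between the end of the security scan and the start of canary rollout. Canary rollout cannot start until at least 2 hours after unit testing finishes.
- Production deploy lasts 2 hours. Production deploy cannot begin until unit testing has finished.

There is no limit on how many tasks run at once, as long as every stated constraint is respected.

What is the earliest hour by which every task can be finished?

30

The build can start immediately at hour 0; it finishes at hour 8.
After the build (finishes hour 8), load testing can start at hour 8 and finishes at hour 12.
After the build (finishes hour 8), unit testing can start at hour 8 and finishes at hour 17.
Production deploy waits on unit testing (finishes hour 17), so it starts at hour 17 and finishes at 17 + 2 = hour 19.
Smoke testing needs all of the build (finishes hour 8); unit testing (finishes hour 17). That puts its earliest start at hour 17; it finishes at 17 + 3 = hour 20.
For the security scan: unit testing (finishes hour 17); the build (finishes hour 8). Taking the maximum gives a start of hour 17, and it finishes at 17 + 1 = hour 18.
Canary rollout cannot start until the security scan (finishes hour 18, plus 3-hour gap → hour 21); unit testing (finishes hour 17, plus 2-hour gap → hour 19). The controlling bound is hour 21, so canary rollout finishes at 21 + 1 = hour 22.
Post-deploy verification cannot begin until canary rollout (finishes hour 22, plus 2-hour gap → hour 24). It runs from hour 24 to 24 + 6 = hour 30.
All tasks are finished once the last one completes. Finish times: The build at 8, Unit testing at 17, The security scan at 18, Smoke testing at 20, Canary rollout at 22, Load testing at 12, Production deploy at 19, Post-deploy verification at 30. The latest is hour 30.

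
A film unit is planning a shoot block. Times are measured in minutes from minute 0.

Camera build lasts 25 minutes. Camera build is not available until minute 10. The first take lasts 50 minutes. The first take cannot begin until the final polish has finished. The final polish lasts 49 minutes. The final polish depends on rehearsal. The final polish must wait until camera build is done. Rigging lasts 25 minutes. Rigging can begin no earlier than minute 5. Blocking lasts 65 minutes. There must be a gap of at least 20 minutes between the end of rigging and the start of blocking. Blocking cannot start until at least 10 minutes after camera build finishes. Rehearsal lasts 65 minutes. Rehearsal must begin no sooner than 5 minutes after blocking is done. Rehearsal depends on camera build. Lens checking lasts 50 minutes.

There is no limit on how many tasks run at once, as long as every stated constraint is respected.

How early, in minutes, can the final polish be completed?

234

Camera build waits on its own release at minute 10, so it starts at minute 10 and finishes at 10 + 25 = minute 35.
Rigging waits on its own release at minute 5, so it starts at minute 5 and finishes at 5 + 25 = minute 30.
Blocking cannot start until rigging (finishes minute 30, plus 20-minute gap → minute 50); camera build (finishes minute 35, plus 10-minute gap → minute 45). The controlling bound is minute 50, so blocking finishes at 50 + 65 = minute 115.
For rehearsal: blocking (finishes minute 115, plus 5-minute gap → minute 120); camera build (finishes minute 35). Taking the maximum gives a start of minute 120, and it finishes at 120 + 65 = minute 185.
The final polish has to wait for rehearsal (finishes minute 185); camera build (finishes minute 35). The latest of these is minute 185, so the final polish runs minute 185 to 185 + 49 = minute 234.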